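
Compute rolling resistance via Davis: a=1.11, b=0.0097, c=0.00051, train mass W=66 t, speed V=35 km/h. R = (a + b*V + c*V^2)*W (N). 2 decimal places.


b*V = 0.0097 * 35 = 0.3395
c*V^2 = 0.00051 * 1225 = 0.62475
R_per_t = 1.11 + 0.3395 + 0.62475 = 2.07425 N/t
R_total = 2.07425 * 66 = 136.90 N

136.90


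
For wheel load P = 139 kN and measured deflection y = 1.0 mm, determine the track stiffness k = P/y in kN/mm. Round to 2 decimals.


Track stiffness k = P / y
k = 139 / 1.0
k = 139.00 kN/mm

139.00


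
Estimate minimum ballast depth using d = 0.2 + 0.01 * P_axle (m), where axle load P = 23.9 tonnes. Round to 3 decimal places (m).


d = 0.2 + 0.01 * 23.9
d = 0.2 + 0.239
d = 0.439 m

0.439


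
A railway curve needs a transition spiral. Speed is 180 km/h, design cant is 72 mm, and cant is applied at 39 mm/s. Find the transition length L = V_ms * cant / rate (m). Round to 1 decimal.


Convert speed: V = 180 / 3.6 = 50.0 m/s
L = 50.0 * 72 / 39
L = 3600.0 / 39
L = 92.3 m

92.3


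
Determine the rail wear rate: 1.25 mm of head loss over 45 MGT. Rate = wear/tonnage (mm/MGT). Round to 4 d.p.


Wear rate = total wear / cumulative tonnage
Rate = 1.25 / 45
Rate = 0.0278 mm/MGT

0.0278


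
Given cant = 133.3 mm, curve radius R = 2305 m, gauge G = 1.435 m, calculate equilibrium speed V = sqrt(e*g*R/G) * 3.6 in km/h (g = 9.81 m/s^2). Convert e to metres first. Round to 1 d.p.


Convert cant: e = 133.3 mm = 0.1333 m
V_ms = sqrt(0.1333 * 9.81 * 2305 / 1.435)
V_ms = sqrt(2100.478233) = 45.831 m/s
V = 45.831 * 3.6 = 165.0 km/h

165.0


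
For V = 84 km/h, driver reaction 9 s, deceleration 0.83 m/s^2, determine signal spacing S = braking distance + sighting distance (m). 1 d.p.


V = 84 / 3.6 = 23.3333 m/s
Braking distance = 23.3333^2 / (2*0.83) = 327.9786 m
Sighting distance = 23.3333 * 9 = 210.0 m
S = 327.9786 + 210.0 = 538.0 m

538.0


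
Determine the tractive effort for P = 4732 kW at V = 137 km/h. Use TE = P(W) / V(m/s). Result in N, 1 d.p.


Convert: P = 4732 kW = 4732000 W
V = 137 / 3.6 = 38.0556 m/s
TE = 4732000 / 38.0556
TE = 124344.5 N

124344.5


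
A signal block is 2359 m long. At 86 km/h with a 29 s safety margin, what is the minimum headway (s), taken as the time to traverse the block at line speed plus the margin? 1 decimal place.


V = 86 / 3.6 = 23.8889 m/s
Block traversal time = 2359 / 23.8889 = 98.7488 s
Headway = 98.7488 + 29
Headway = 127.7 s

127.7


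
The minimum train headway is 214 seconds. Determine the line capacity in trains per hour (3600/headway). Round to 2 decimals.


Capacity = 3600 / headway
Capacity = 3600 / 214
Capacity = 16.82 trains/hour

16.82


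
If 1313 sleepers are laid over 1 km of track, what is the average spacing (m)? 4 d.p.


Spacing = 1000 m / number of sleepers
Spacing = 1000 / 1313
Spacing = 0.7616 m

0.7616


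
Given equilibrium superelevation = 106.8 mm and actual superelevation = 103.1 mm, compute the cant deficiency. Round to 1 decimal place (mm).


Cant deficiency = equilibrium cant - actual cant
CD = 106.8 - 103.1
CD = 3.7 mm

3.7


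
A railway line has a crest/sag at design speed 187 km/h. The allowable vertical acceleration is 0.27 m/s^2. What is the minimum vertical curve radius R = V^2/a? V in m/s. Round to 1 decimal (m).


Convert speed: V = 187 / 3.6 = 51.9444 m/s
V^2 = 2698.2253 m^2/s^2
R_v = 2698.2253 / 0.27
R_v = 9993.4 m

9993.4


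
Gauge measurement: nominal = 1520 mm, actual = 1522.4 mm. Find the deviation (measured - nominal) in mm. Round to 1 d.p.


Deviation = measured - nominal
Deviation = 1522.4 - 1520
Deviation = 2.4 mm

2.4


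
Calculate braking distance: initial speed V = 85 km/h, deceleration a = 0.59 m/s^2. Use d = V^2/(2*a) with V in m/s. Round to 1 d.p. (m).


Convert speed: V = 85 / 3.6 = 23.6111 m/s
V^2 = 557.4846
d = 557.4846 / (2 * 0.59)
d = 557.4846 / 1.18
d = 472.4 m

472.4


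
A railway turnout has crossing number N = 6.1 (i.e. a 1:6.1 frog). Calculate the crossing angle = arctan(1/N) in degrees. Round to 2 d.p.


1/N = 1/6.1 = 0.163934
angle = arctan(0.163934) = 0.162489 rad
angle = 0.162489 * 180/pi = 9.31 degrees

9.31


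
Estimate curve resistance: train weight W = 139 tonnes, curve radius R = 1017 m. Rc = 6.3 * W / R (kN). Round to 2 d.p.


Rc = 6.3 * W / R
Rc = 6.3 * 139 / 1017
Rc = 875.7 / 1017
Rc = 0.86 kN

0.86


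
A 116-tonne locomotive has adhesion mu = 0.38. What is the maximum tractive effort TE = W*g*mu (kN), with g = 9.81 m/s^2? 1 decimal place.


TE_max = W * g * mu
TE_max = 116 * 9.81 * 0.38
TE_max = 1137.96 * 0.38
TE_max = 432.4 kN

432.4


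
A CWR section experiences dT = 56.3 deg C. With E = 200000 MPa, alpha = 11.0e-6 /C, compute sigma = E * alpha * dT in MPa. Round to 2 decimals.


sigma = E * alpha * dT
sigma = 200000 * 11.0e-6 * 56.3
sigma = 2.2 * 56.3
sigma = 123.86 MPa

123.86


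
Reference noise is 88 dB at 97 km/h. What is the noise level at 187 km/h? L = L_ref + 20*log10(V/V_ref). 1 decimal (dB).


V/V_ref = 187 / 97 = 1.927835
log10(1.927835) = 0.28507
20 * 0.28507 = 5.7014
L = 88 + 5.7014 = 93.7 dB

93.7


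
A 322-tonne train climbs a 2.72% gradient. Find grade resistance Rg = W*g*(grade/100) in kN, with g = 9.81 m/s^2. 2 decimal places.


Rg = W * 9.81 * grade / 100
Rg = 322 * 9.81 * 2.72 / 100
Rg = 3158.82 * 0.0272
Rg = 85.92 kN

85.92


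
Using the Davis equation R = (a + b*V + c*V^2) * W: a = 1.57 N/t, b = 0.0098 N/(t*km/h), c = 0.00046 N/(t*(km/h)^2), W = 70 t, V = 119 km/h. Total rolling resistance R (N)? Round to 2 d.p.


b*V = 0.0098 * 119 = 1.1662
c*V^2 = 0.00046 * 14161 = 6.51406
R_per_t = 1.57 + 1.1662 + 6.51406 = 9.25026 N/t
R_total = 9.25026 * 70 = 647.52 N

647.52


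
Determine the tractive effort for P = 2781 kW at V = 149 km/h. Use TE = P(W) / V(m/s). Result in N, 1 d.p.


Convert: P = 2781 kW = 2781000 W
V = 149 / 3.6 = 41.3889 m/s
TE = 2781000 / 41.3889
TE = 67191.9 N

67191.9


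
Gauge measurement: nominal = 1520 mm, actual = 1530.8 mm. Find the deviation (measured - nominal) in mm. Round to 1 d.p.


Deviation = measured - nominal
Deviation = 1530.8 - 1520
Deviation = 10.8 mm

10.8


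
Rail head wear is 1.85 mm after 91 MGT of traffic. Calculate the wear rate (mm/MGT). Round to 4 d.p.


Wear rate = total wear / cumulative tonnage
Rate = 1.85 / 91
Rate = 0.0203 mm/MGT

0.0203


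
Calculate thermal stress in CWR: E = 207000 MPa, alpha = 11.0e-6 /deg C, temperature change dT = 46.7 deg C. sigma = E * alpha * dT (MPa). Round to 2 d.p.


sigma = E * alpha * dT
sigma = 207000 * 11.0e-6 * 46.7
sigma = 2.277 * 46.7
sigma = 106.34 MPa

106.34


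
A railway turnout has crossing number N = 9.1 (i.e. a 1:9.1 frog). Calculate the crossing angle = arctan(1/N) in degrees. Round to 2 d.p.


1/N = 1/9.1 = 0.10989
angle = arctan(0.10989) = 0.109451 rad
angle = 0.109451 * 180/pi = 6.27 degrees

6.27


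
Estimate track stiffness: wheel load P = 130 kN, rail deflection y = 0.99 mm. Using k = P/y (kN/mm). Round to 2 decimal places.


Track stiffness k = P / y
k = 130 / 0.99
k = 131.31 kN/mm

131.31


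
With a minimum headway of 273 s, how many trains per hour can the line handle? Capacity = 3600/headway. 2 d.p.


Capacity = 3600 / headway
Capacity = 3600 / 273
Capacity = 13.19 trains/hour

13.19


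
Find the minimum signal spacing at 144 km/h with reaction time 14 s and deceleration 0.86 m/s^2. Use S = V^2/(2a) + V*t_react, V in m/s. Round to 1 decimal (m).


V = 144 / 3.6 = 40.0 m/s
Braking distance = 40.0^2 / (2*0.86) = 930.2326 m
Sighting distance = 40.0 * 14 = 560.0 m
S = 930.2326 + 560.0 = 1490.2 m

1490.2


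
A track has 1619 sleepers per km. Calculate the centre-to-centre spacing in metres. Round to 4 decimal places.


Spacing = 1000 m / number of sleepers
Spacing = 1000 / 1619
Spacing = 0.6177 m

0.6177


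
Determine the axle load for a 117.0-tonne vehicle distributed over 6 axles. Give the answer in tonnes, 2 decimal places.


Load per axle = total weight / number of axles
Load = 117.0 / 6
Load = 19.50 tonnes

19.50


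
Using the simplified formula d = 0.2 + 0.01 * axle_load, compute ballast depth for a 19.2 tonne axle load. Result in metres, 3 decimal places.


d = 0.2 + 0.01 * 19.2
d = 0.2 + 0.192
d = 0.392 m

0.392


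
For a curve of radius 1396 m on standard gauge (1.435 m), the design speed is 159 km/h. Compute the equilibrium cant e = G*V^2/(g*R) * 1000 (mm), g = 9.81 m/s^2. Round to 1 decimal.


Convert speed: V = 159 / 3.6 = 44.1667 m/s
Apply formula: e = 1.435 * 44.1667^2 / (9.81 * 1396)
e = 1.435 * 1950.6944 / 13694.76
e = 0.204403 m = 204.4 mm

204.4


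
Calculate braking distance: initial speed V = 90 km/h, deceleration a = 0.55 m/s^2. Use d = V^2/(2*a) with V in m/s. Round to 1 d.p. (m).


Convert speed: V = 90 / 3.6 = 25.0 m/s
V^2 = 625.0
d = 625.0 / (2 * 0.55)
d = 625.0 / 1.1
d = 568.2 m

568.2


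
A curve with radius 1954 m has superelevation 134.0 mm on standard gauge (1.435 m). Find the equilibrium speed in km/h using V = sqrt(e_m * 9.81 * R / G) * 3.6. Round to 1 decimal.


Convert cant: e = 134.0 mm = 0.1340 m
V_ms = sqrt(0.1340 * 9.81 * 1954 / 1.435)
V_ms = sqrt(1789.972934) = 42.3081 m/s
V = 42.3081 * 3.6 = 152.3 km/h

152.3


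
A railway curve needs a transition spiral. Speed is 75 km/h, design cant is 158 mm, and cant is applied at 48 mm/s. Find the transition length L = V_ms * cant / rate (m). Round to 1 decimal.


Convert speed: V = 75 / 3.6 = 20.8333 m/s
L = 20.8333 * 158 / 48
L = 3291.6667 / 48
L = 68.6 m

68.6


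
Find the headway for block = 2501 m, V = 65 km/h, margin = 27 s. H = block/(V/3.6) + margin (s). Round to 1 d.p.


V = 65 / 3.6 = 18.0556 m/s
Block traversal time = 2501 / 18.0556 = 138.5169 s
Headway = 138.5169 + 27
Headway = 165.5 s

165.5


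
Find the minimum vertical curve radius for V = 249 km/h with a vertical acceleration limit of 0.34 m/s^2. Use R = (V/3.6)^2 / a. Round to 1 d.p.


Convert speed: V = 249 / 3.6 = 69.1667 m/s
V^2 = 4784.0278 m^2/s^2
R_v = 4784.0278 / 0.34
R_v = 14070.7 m

14070.7


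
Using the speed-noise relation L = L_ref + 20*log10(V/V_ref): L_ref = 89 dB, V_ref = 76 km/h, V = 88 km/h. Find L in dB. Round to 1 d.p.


V/V_ref = 88 / 76 = 1.157895
log10(1.157895) = 0.063669
20 * 0.063669 = 1.2734
L = 89 + 1.2734 = 90.3 dB

90.3


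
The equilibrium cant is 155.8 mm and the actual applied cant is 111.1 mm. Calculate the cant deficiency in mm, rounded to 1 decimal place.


Cant deficiency = equilibrium cant - actual cant
CD = 155.8 - 111.1
CD = 44.7 mm

44.7


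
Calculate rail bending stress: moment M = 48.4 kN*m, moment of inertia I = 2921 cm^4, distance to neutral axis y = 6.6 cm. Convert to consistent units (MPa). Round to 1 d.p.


Convert units:
M = 48.4 kN*m = 48400000 N*mm
y = 6.6 cm = 66 mm
I = 2921 cm^4 = 29210000 mm^4
sigma = 48400000 * 66 / 29210000
sigma = 109.4 MPa

109.4


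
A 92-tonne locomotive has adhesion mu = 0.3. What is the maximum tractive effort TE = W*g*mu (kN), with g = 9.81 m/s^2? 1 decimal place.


TE_max = W * g * mu
TE_max = 92 * 9.81 * 0.3
TE_max = 902.52 * 0.3
TE_max = 270.8 kN

270.8


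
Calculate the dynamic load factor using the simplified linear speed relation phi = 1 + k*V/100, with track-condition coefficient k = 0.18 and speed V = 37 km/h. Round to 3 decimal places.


phi = 1 + k * V / 100
phi = 1 + 0.18 * 37 / 100
phi = 1 + 0.0666
phi = 1.067

1.067


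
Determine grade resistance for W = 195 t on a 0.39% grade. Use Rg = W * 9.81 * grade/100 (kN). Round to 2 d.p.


Rg = W * 9.81 * grade / 100
Rg = 195 * 9.81 * 0.39 / 100
Rg = 1912.95 * 0.0039
Rg = 7.46 kN

7.46


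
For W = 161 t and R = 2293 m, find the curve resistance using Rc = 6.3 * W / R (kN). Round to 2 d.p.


Rc = 6.3 * W / R
Rc = 6.3 * 161 / 2293
Rc = 1014.3 / 2293
Rc = 0.44 kN

0.44


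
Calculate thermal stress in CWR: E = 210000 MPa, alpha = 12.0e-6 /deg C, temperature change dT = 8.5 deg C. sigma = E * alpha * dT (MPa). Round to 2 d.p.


sigma = E * alpha * dT
sigma = 210000 * 12.0e-6 * 8.5
sigma = 2.52 * 8.5
sigma = 21.42 MPa

21.42


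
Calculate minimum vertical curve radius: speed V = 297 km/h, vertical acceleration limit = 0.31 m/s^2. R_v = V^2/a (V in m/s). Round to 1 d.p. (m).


Convert speed: V = 297 / 3.6 = 82.5 m/s
V^2 = 6806.25 m^2/s^2
R_v = 6806.25 / 0.31
R_v = 21955.6 m

21955.6


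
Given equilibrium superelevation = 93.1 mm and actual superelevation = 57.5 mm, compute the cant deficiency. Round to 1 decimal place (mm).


Cant deficiency = equilibrium cant - actual cant
CD = 93.1 - 57.5
CD = 35.6 mm

35.6


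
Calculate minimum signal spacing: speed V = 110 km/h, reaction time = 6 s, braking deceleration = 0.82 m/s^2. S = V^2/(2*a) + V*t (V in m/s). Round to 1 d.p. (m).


V = 110 / 3.6 = 30.5556 m/s
Braking distance = 30.5556^2 / (2*0.82) = 569.2939 m
Sighting distance = 30.5556 * 6 = 183.3333 m
S = 569.2939 + 183.3333 = 752.6 m

752.6


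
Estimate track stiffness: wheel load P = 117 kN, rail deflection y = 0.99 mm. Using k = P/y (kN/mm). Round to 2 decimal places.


Track stiffness k = P / y
k = 117 / 0.99
k = 118.18 kN/mm

118.18


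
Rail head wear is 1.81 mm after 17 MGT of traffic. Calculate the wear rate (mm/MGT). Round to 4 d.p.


Wear rate = total wear / cumulative tonnage
Rate = 1.81 / 17
Rate = 0.1065 mm/MGT

0.1065


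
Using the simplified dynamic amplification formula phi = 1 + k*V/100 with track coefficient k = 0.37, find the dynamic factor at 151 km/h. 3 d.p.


phi = 1 + k * V / 100
phi = 1 + 0.37 * 151 / 100
phi = 1 + 0.5587
phi = 1.559

1.559


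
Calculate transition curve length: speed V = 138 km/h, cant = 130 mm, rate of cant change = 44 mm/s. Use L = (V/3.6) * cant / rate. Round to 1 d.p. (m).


Convert speed: V = 138 / 3.6 = 38.3333 m/s
L = 38.3333 * 130 / 44
L = 4983.3333 / 44
L = 113.3 m

113.3


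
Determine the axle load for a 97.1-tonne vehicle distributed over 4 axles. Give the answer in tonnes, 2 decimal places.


Load per axle = total weight / number of axles
Load = 97.1 / 4
Load = 24.28 tonnes

24.28


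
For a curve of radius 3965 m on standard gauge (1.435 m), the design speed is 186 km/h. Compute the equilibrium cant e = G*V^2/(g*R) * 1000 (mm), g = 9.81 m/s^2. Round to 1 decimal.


Convert speed: V = 186 / 3.6 = 51.6667 m/s
Apply formula: e = 1.435 * 51.6667^2 / (9.81 * 3965)
e = 1.435 * 2669.4444 / 38896.65
e = 0.098483 m = 98.5 mm

98.5


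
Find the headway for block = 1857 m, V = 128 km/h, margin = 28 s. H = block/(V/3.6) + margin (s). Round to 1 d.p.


V = 128 / 3.6 = 35.5556 m/s
Block traversal time = 1857 / 35.5556 = 52.2281 s
Headway = 52.2281 + 28
Headway = 80.2 s

80.2


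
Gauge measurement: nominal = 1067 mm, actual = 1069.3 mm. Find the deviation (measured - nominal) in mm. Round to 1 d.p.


Deviation = measured - nominal
Deviation = 1069.3 - 1067
Deviation = 2.3 mm

2.3


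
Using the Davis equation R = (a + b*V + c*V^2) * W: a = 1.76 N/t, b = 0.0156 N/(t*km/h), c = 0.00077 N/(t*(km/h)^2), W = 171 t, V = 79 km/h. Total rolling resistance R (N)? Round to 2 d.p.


b*V = 0.0156 * 79 = 1.2324
c*V^2 = 0.00077 * 6241 = 4.80557
R_per_t = 1.76 + 1.2324 + 4.80557 = 7.79797 N/t
R_total = 7.79797 * 171 = 1333.45 N

1333.45


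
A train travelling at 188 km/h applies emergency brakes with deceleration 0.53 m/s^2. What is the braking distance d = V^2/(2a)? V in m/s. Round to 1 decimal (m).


Convert speed: V = 188 / 3.6 = 52.2222 m/s
V^2 = 2727.1605
d = 2727.1605 / (2 * 0.53)
d = 2727.1605 / 1.06
d = 2572.8 m

2572.8


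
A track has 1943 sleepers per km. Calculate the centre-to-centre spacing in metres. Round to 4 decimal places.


Spacing = 1000 m / number of sleepers
Spacing = 1000 / 1943
Spacing = 0.5147 m

0.5147


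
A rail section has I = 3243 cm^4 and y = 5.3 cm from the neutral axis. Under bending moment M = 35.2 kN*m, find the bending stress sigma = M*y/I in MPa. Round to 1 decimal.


Convert units:
M = 35.2 kN*m = 35200000 N*mm
y = 5.3 cm = 53 mm
I = 3243 cm^4 = 32430000 mm^4
sigma = 35200000 * 53 / 32430000
sigma = 57.5 MPa

57.5


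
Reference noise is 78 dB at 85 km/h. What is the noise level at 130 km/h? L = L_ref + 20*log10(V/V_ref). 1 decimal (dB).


V/V_ref = 130 / 85 = 1.529412
log10(1.529412) = 0.184524
20 * 0.184524 = 3.6905
L = 78 + 3.6905 = 81.7 dB

81.7


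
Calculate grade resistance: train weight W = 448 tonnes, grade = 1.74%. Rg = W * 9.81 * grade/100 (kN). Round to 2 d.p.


Rg = W * 9.81 * grade / 100
Rg = 448 * 9.81 * 1.74 / 100
Rg = 4394.88 * 0.0174
Rg = 76.47 kN

76.47


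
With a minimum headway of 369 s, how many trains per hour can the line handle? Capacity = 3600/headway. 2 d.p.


Capacity = 3600 / headway
Capacity = 3600 / 369
Capacity = 9.76 trains/hour

9.76


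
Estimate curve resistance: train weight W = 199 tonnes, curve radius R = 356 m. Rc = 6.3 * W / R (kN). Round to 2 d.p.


Rc = 6.3 * W / R
Rc = 6.3 * 199 / 356
Rc = 1253.7 / 356
Rc = 3.52 kN

3.52


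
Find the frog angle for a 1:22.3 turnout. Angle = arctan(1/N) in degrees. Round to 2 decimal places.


1/N = 1/22.3 = 0.044843
angle = arctan(0.044843) = 0.044813 rad
angle = 0.044813 * 180/pi = 2.57 degrees

2.57


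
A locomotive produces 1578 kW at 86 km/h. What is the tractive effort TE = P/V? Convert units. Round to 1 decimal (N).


Convert: P = 1578 kW = 1578000 W
V = 86 / 3.6 = 23.8889 m/s
TE = 1578000 / 23.8889
TE = 66055.8 N

66055.8


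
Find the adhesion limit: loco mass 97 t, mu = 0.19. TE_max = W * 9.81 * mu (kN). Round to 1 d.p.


TE_max = W * g * mu
TE_max = 97 * 9.81 * 0.19
TE_max = 951.57 * 0.19
TE_max = 180.8 kN

180.8


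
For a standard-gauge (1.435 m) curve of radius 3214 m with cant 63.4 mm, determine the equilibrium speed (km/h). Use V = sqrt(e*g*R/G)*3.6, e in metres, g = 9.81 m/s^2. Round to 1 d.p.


Convert cant: e = 63.4 mm = 0.0634 m
V_ms = sqrt(0.0634 * 9.81 * 3214 / 1.435)
V_ms = sqrt(1393.003593) = 37.323 m/s
V = 37.323 * 3.6 = 134.4 km/h

134.4


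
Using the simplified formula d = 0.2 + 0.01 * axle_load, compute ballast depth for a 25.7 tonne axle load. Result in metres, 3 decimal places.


d = 0.2 + 0.01 * 25.7
d = 0.2 + 0.257
d = 0.457 m

0.457


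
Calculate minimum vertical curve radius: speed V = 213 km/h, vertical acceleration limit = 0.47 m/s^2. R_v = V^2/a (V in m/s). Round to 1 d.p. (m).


Convert speed: V = 213 / 3.6 = 59.1667 m/s
V^2 = 3500.6944 m^2/s^2
R_v = 3500.6944 / 0.47
R_v = 7448.3 m

7448.3


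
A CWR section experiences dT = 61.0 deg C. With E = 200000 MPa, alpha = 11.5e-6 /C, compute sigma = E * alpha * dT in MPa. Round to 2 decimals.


sigma = E * alpha * dT
sigma = 200000 * 11.5e-6 * 61.0
sigma = 2.3 * 61.0
sigma = 140.30 MPa

140.30


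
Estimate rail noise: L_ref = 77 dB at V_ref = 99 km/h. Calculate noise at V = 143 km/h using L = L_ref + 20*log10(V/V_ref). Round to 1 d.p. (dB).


V/V_ref = 143 / 99 = 1.444444
log10(1.444444) = 0.159701
20 * 0.159701 = 3.194
L = 77 + 3.194 = 80.2 dB

80.2


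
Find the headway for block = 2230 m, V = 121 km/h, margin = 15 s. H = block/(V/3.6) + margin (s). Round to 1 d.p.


V = 121 / 3.6 = 33.6111 m/s
Block traversal time = 2230 / 33.6111 = 66.3471 s
Headway = 66.3471 + 15
Headway = 81.3 s

81.3


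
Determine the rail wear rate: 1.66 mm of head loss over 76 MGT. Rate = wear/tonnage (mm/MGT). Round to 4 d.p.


Wear rate = total wear / cumulative tonnage
Rate = 1.66 / 76
Rate = 0.0218 mm/MGT

0.0218


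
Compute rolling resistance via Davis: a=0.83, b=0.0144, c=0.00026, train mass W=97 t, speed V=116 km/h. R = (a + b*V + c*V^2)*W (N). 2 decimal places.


b*V = 0.0144 * 116 = 1.6704
c*V^2 = 0.00026 * 13456 = 3.49856
R_per_t = 0.83 + 1.6704 + 3.49856 = 5.99896 N/t
R_total = 5.99896 * 97 = 581.90 N

581.90


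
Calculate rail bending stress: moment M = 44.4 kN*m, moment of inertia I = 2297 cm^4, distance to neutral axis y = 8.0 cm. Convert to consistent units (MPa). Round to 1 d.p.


Convert units:
M = 44.4 kN*m = 44400000 N*mm
y = 8.0 cm = 80 mm
I = 2297 cm^4 = 22970000 mm^4
sigma = 44400000 * 80 / 22970000
sigma = 154.6 MPa

154.6


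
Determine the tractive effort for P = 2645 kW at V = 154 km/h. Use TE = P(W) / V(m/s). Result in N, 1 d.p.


Convert: P = 2645 kW = 2645000 W
V = 154 / 3.6 = 42.7778 m/s
TE = 2645000 / 42.7778
TE = 61831.2 N

61831.2


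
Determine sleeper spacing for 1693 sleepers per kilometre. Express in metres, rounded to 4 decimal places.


Spacing = 1000 m / number of sleepers
Spacing = 1000 / 1693
Spacing = 0.5907 m

0.5907


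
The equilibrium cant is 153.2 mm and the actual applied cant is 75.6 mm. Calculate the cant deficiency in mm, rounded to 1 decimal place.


Cant deficiency = equilibrium cant - actual cant
CD = 153.2 - 75.6
CD = 77.6 mm

77.6


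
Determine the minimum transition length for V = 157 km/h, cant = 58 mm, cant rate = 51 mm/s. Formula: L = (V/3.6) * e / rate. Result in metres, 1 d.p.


Convert speed: V = 157 / 3.6 = 43.6111 m/s
L = 43.6111 * 58 / 51
L = 2529.4444 / 51
L = 49.6 m

49.6


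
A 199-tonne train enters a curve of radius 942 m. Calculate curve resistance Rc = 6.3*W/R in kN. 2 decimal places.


Rc = 6.3 * W / R
Rc = 6.3 * 199 / 942
Rc = 1253.7 / 942
Rc = 1.33 kN

1.33


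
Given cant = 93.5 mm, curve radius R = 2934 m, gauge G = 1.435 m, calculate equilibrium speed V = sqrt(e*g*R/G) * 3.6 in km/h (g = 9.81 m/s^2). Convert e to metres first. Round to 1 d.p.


Convert cant: e = 93.5 mm = 0.0935 m
V_ms = sqrt(0.0935 * 9.81 * 2934 / 1.435)
V_ms = sqrt(1875.378042) = 43.3056 m/s
V = 43.3056 * 3.6 = 155.9 km/h

155.9


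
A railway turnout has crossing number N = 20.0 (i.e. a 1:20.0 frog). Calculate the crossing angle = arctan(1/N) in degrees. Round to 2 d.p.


1/N = 1/20.0 = 0.05
angle = arctan(0.05) = 0.049958 rad
angle = 0.049958 * 180/pi = 2.86 degrees

2.86


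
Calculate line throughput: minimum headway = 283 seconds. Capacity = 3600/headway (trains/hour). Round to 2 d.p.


Capacity = 3600 / headway
Capacity = 3600 / 283
Capacity = 12.72 trains/hour

12.72


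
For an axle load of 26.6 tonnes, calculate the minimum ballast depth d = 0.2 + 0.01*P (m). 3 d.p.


d = 0.2 + 0.01 * 26.6
d = 0.2 + 0.266
d = 0.466 m

0.466


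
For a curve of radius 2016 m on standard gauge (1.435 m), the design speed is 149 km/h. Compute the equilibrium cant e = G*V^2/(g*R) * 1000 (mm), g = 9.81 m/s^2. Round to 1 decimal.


Convert speed: V = 149 / 3.6 = 41.3889 m/s
Apply formula: e = 1.435 * 41.3889^2 / (9.81 * 2016)
e = 1.435 * 1713.0401 / 19776.96
e = 0.124297 m = 124.3 mm

124.3


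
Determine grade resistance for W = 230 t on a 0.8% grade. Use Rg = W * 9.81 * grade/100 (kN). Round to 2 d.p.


Rg = W * 9.81 * grade / 100
Rg = 230 * 9.81 * 0.8 / 100
Rg = 2256.3 * 0.008
Rg = 18.05 kN

18.05


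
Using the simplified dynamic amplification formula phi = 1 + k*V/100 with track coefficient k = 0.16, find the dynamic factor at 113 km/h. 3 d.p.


phi = 1 + k * V / 100
phi = 1 + 0.16 * 113 / 100
phi = 1 + 0.1808
phi = 1.181

1.181


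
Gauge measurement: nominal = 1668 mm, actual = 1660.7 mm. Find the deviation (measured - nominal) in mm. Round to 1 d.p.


Deviation = measured - nominal
Deviation = 1660.7 - 1668
Deviation = -7.3 mm

-7.3


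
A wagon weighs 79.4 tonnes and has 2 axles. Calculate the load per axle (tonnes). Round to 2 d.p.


Load per axle = total weight / number of axles
Load = 79.4 / 2
Load = 39.70 tonnes

39.70


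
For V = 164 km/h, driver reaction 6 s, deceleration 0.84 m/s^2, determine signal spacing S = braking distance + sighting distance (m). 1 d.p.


V = 164 / 3.6 = 45.5556 m/s
Braking distance = 45.5556^2 / (2*0.84) = 1235.3028 m
Sighting distance = 45.5556 * 6 = 273.3333 m
S = 1235.3028 + 273.3333 = 1508.6 m

1508.6


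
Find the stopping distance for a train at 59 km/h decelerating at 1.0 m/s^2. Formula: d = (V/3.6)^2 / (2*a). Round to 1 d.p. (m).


Convert speed: V = 59 / 3.6 = 16.3889 m/s
V^2 = 268.5957
d = 268.5957 / (2 * 1.0)
d = 268.5957 / 2.0
d = 134.3 m

134.3


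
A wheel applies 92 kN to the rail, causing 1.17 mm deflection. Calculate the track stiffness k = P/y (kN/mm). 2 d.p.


Track stiffness k = P / y
k = 92 / 1.17
k = 78.63 kN/mm

78.63


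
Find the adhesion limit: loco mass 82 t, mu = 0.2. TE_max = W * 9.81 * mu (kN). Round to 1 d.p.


TE_max = W * g * mu
TE_max = 82 * 9.81 * 0.2
TE_max = 804.42 * 0.2
TE_max = 160.9 kN

160.9


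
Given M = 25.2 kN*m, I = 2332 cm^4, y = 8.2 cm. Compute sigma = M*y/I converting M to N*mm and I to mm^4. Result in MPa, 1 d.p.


Convert units:
M = 25.2 kN*m = 25200000 N*mm
y = 8.2 cm = 82 mm
I = 2332 cm^4 = 23320000 mm^4
sigma = 25200000 * 82 / 23320000
sigma = 88.6 MPa

88.6


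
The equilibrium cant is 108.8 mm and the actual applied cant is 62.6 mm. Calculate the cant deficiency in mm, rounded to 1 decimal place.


Cant deficiency = equilibrium cant - actual cant
CD = 108.8 - 62.6
CD = 46.2 mm

46.2


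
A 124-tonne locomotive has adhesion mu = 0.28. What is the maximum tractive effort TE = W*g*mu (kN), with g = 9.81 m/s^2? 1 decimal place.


TE_max = W * g * mu
TE_max = 124 * 9.81 * 0.28
TE_max = 1216.44 * 0.28
TE_max = 340.6 kN

340.6


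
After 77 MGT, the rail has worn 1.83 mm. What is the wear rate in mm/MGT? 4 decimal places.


Wear rate = total wear / cumulative tonnage
Rate = 1.83 / 77
Rate = 0.0238 mm/MGT

0.0238


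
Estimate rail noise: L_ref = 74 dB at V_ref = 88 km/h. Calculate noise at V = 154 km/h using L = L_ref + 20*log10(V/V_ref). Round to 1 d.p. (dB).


V/V_ref = 154 / 88 = 1.75
log10(1.75) = 0.243038
20 * 0.243038 = 4.8608
L = 74 + 4.8608 = 78.9 dB

78.9


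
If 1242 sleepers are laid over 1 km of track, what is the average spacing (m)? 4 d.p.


Spacing = 1000 m / number of sleepers
Spacing = 1000 / 1242
Spacing = 0.8052 m

0.8052


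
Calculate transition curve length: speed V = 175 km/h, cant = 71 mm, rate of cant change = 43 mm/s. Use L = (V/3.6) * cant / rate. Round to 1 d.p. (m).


Convert speed: V = 175 / 3.6 = 48.6111 m/s
L = 48.6111 * 71 / 43
L = 3451.3889 / 43
L = 80.3 m

80.3


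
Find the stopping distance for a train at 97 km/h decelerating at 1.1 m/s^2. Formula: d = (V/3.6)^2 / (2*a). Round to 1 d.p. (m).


Convert speed: V = 97 / 3.6 = 26.9444 m/s
V^2 = 726.0031
d = 726.0031 / (2 * 1.1)
d = 726.0031 / 2.2
d = 330.0 m

330.0


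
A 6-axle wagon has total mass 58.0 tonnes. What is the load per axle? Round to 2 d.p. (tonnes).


Load per axle = total weight / number of axles
Load = 58.0 / 6
Load = 9.67 tonnes

9.67


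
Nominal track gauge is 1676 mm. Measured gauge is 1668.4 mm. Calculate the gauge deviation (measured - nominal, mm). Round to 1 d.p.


Deviation = measured - nominal
Deviation = 1668.4 - 1676
Deviation = -7.6 mm

-7.6


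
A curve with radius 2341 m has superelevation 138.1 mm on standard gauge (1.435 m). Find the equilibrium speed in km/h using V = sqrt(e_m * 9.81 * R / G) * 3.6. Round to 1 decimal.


Convert cant: e = 138.1 mm = 0.1381 m
V_ms = sqrt(0.1381 * 9.81 * 2341 / 1.435)
V_ms = sqrt(2210.101394) = 47.0117 m/s
V = 47.0117 * 3.6 = 169.2 km/h

169.2


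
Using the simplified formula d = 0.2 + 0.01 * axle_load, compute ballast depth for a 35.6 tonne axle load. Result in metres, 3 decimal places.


d = 0.2 + 0.01 * 35.6
d = 0.2 + 0.356
d = 0.556 m

0.556


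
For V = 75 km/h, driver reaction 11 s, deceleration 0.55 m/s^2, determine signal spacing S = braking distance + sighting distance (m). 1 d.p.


V = 75 / 3.6 = 20.8333 m/s
Braking distance = 20.8333^2 / (2*0.55) = 394.5707 m
Sighting distance = 20.8333 * 11 = 229.1667 m
S = 394.5707 + 229.1667 = 623.7 m

623.7


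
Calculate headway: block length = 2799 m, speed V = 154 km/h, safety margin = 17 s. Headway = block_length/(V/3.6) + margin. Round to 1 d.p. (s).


V = 154 / 3.6 = 42.7778 m/s
Block traversal time = 2799 / 42.7778 = 65.4312 s
Headway = 65.4312 + 17
Headway = 82.4 s

82.4


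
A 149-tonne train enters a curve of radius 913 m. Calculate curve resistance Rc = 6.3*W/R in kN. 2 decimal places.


Rc = 6.3 * W / R
Rc = 6.3 * 149 / 913
Rc = 938.7 / 913
Rc = 1.03 kN

1.03


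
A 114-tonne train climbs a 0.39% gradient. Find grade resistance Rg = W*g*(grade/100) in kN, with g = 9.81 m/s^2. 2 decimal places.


Rg = W * 9.81 * grade / 100
Rg = 114 * 9.81 * 0.39 / 100
Rg = 1118.34 * 0.0039
Rg = 4.36 kN

4.36


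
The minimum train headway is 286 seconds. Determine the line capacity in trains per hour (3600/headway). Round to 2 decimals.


Capacity = 3600 / headway
Capacity = 3600 / 286
Capacity = 12.59 trains/hour

12.59


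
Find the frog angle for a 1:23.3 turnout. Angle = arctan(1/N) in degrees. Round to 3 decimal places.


1/N = 1/23.3 = 0.042918
angle = arctan(0.042918) = 0.042892 rad
angle = 0.042892 * 180/pi = 2.458 degrees

2.458


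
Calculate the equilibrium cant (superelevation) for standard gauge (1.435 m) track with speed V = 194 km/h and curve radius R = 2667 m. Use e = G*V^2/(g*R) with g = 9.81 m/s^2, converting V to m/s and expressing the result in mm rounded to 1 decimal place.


Convert speed: V = 194 / 3.6 = 53.8889 m/s
Apply formula: e = 1.435 * 53.8889^2 / (9.81 * 2667)
e = 1.435 * 2904.0123 / 26163.27
e = 0.159279 m = 159.3 mm

159.3


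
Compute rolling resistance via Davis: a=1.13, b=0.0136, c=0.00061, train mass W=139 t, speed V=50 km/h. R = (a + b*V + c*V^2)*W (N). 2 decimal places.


b*V = 0.0136 * 50 = 0.68
c*V^2 = 0.00061 * 2500 = 1.525
R_per_t = 1.13 + 0.68 + 1.525 = 3.335 N/t
R_total = 3.335 * 139 = 463.57 N

463.57


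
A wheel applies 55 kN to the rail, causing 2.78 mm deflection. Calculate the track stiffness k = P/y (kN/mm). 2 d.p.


Track stiffness k = P / y
k = 55 / 2.78
k = 19.78 kN/mm

19.78


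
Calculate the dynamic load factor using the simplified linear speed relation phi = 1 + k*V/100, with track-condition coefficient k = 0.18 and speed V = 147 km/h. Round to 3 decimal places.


phi = 1 + k * V / 100
phi = 1 + 0.18 * 147 / 100
phi = 1 + 0.2646
phi = 1.265

1.265


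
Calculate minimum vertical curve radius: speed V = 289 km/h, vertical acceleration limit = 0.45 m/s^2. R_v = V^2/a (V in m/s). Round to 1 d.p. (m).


Convert speed: V = 289 / 3.6 = 80.2778 m/s
V^2 = 6444.5216 m^2/s^2
R_v = 6444.5216 / 0.45
R_v = 14321.2 m

14321.2


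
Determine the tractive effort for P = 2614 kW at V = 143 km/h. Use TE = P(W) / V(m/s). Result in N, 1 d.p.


Convert: P = 2614 kW = 2614000 W
V = 143 / 3.6 = 39.7222 m/s
TE = 2614000 / 39.7222
TE = 65807.0 N

65807.0


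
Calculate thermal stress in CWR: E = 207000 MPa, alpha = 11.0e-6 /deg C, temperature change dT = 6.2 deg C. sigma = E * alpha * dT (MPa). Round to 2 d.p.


sigma = E * alpha * dT
sigma = 207000 * 11.0e-6 * 6.2
sigma = 2.277 * 6.2
sigma = 14.12 MPa

14.12


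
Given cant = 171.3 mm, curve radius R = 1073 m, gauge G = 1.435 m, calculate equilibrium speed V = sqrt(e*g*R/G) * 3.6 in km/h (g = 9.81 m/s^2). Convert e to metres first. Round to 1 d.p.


Convert cant: e = 171.3 mm = 0.1713 m
V_ms = sqrt(0.1713 * 9.81 * 1073 / 1.435)
V_ms = sqrt(1256.533846) = 35.4476 m/s
V = 35.4476 * 3.6 = 127.6 km/h

127.6


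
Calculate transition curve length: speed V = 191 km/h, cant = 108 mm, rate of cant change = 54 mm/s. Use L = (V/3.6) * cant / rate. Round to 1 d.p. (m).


Convert speed: V = 191 / 3.6 = 53.0556 m/s
L = 53.0556 * 108 / 54
L = 5730.0 / 54
L = 106.1 m

106.1


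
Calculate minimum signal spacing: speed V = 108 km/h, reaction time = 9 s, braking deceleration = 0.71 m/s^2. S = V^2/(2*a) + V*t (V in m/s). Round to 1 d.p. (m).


V = 108 / 3.6 = 30.0 m/s
Braking distance = 30.0^2 / (2*0.71) = 633.8028 m
Sighting distance = 30.0 * 9 = 270.0 m
S = 633.8028 + 270.0 = 903.8 m

903.8


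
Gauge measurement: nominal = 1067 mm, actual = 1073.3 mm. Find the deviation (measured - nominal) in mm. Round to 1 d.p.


Deviation = measured - nominal
Deviation = 1073.3 - 1067
Deviation = 6.3 mm

6.3


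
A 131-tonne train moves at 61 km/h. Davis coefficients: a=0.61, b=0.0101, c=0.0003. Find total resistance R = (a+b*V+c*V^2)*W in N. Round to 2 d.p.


b*V = 0.0101 * 61 = 0.6161
c*V^2 = 0.0003 * 3721 = 1.1163
R_per_t = 0.61 + 0.6161 + 1.1163 = 2.3424 N/t
R_total = 2.3424 * 131 = 306.85 N

306.85


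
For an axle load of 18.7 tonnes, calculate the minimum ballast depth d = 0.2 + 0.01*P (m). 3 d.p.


d = 0.2 + 0.01 * 18.7
d = 0.2 + 0.187
d = 0.387 m

0.387


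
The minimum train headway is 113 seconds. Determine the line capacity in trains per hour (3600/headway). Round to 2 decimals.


Capacity = 3600 / headway
Capacity = 3600 / 113
Capacity = 31.86 trains/hour

31.86


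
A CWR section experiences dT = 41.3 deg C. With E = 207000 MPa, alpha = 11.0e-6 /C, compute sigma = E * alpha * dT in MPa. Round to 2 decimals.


sigma = E * alpha * dT
sigma = 207000 * 11.0e-6 * 41.3
sigma = 2.277 * 41.3
sigma = 94.04 MPa

94.04


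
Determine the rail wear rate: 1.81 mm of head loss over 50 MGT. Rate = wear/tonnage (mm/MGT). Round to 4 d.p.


Wear rate = total wear / cumulative tonnage
Rate = 1.81 / 50
Rate = 0.0362 mm/MGT

0.0362


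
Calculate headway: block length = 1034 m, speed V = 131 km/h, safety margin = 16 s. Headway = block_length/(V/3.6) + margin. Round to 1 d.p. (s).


V = 131 / 3.6 = 36.3889 m/s
Block traversal time = 1034 / 36.3889 = 28.4153 s
Headway = 28.4153 + 16
Headway = 44.4 s

44.4


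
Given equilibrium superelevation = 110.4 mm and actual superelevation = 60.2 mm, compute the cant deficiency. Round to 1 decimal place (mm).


Cant deficiency = equilibrium cant - actual cant
CD = 110.4 - 60.2
CD = 50.2 mm

50.2


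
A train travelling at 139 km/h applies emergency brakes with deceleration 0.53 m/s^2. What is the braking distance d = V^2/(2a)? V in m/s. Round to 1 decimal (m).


Convert speed: V = 139 / 3.6 = 38.6111 m/s
V^2 = 1490.8179
d = 1490.8179 / (2 * 0.53)
d = 1490.8179 / 1.06
d = 1406.4 m

1406.4


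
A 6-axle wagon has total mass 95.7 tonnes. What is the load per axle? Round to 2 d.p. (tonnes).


Load per axle = total weight / number of axles
Load = 95.7 / 6
Load = 15.95 tonnes

15.95


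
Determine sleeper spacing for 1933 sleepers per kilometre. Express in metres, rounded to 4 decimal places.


Spacing = 1000 m / number of sleepers
Spacing = 1000 / 1933
Spacing = 0.5173 m

0.5173


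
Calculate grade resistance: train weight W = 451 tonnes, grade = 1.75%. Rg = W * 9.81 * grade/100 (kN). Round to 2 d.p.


Rg = W * 9.81 * grade / 100
Rg = 451 * 9.81 * 1.75 / 100
Rg = 4424.31 * 0.0175
Rg = 77.43 kN

77.43


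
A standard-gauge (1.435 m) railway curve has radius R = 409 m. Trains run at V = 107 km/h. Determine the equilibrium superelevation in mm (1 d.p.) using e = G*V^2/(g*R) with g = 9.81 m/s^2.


Convert speed: V = 107 / 3.6 = 29.7222 m/s
Apply formula: e = 1.435 * 29.7222^2 / (9.81 * 409)
e = 1.435 * 883.4105 / 4012.29
e = 0.315953 m = 316.0 mm

316.0


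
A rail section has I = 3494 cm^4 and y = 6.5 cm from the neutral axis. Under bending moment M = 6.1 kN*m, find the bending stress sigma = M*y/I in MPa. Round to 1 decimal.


Convert units:
M = 6.1 kN*m = 6100000 N*mm
y = 6.5 cm = 65 mm
I = 3494 cm^4 = 34940000 mm^4
sigma = 6100000 * 65 / 34940000
sigma = 11.3 MPa

11.3


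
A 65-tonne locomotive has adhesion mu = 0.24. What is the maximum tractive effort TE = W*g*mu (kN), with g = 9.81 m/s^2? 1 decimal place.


TE_max = W * g * mu
TE_max = 65 * 9.81 * 0.24
TE_max = 637.65 * 0.24
TE_max = 153.0 kN

153.0


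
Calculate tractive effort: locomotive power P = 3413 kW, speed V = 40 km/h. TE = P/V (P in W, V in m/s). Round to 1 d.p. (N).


Convert: P = 3413 kW = 3413000 W
V = 40 / 3.6 = 11.1111 m/s
TE = 3413000 / 11.1111
TE = 307170.0 N

307170.0


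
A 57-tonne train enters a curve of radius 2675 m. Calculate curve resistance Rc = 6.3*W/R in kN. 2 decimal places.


Rc = 6.3 * W / R
Rc = 6.3 * 57 / 2675
Rc = 359.1 / 2675
Rc = 0.13 kN

0.13


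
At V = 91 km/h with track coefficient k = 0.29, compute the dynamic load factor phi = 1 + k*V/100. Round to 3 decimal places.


phi = 1 + k * V / 100
phi = 1 + 0.29 * 91 / 100
phi = 1 + 0.2639
phi = 1.264

1.264


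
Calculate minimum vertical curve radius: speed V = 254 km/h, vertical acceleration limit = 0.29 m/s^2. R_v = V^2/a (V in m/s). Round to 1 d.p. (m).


Convert speed: V = 254 / 3.6 = 70.5556 m/s
V^2 = 4978.0864 m^2/s^2
R_v = 4978.0864 / 0.29
R_v = 17165.8 m

17165.8


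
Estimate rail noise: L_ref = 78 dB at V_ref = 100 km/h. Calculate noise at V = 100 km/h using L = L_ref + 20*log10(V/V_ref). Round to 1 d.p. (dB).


V/V_ref = 100 / 100 = 1.0
log10(1.0) = 0.0
20 * 0.0 = 0.0
L = 78 + 0.0 = 78.0 dB

78.0


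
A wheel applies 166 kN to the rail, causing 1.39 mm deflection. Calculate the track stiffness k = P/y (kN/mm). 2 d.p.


Track stiffness k = P / y
k = 166 / 1.39
k = 119.42 kN/mm

119.42


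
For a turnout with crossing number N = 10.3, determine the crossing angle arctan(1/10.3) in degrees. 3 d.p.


1/N = 1/10.3 = 0.097087
angle = arctan(0.097087) = 0.096784 rad
angle = 0.096784 * 180/pi = 5.545 degrees

5.545


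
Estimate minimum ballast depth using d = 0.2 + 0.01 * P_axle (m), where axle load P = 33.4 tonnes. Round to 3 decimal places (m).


d = 0.2 + 0.01 * 33.4
d = 0.2 + 0.334
d = 0.534 m

0.534


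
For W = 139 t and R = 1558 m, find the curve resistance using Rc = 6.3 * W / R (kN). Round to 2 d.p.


Rc = 6.3 * W / R
Rc = 6.3 * 139 / 1558
Rc = 875.7 / 1558
Rc = 0.56 kN

0.56


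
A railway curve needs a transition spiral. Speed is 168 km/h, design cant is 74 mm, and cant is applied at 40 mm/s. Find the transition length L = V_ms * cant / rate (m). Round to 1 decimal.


Convert speed: V = 168 / 3.6 = 46.6667 m/s
L = 46.6667 * 74 / 40
L = 3453.3333 / 40
L = 86.3 m

86.3


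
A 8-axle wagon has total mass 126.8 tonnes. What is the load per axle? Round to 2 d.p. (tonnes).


Load per axle = total weight / number of axles
Load = 126.8 / 8
Load = 15.85 tonnes

15.85


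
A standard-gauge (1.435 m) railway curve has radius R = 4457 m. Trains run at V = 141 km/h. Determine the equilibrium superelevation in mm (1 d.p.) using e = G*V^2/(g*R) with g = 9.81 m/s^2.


Convert speed: V = 141 / 3.6 = 39.1667 m/s
Apply formula: e = 1.435 * 39.1667^2 / (9.81 * 4457)
e = 1.435 * 1534.0278 / 43723.17
e = 0.050347 m = 50.3 mm

50.3


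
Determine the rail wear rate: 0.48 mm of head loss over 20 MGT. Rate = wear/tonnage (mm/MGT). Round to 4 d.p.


Wear rate = total wear / cumulative tonnage
Rate = 0.48 / 20
Rate = 0.0240 mm/MGT

0.0240


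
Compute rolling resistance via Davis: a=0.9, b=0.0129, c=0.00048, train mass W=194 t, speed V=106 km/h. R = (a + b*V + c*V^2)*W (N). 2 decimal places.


b*V = 0.0129 * 106 = 1.3674
c*V^2 = 0.00048 * 11236 = 5.39328
R_per_t = 0.9 + 1.3674 + 5.39328 = 7.66068 N/t
R_total = 7.66068 * 194 = 1486.17 N

1486.17


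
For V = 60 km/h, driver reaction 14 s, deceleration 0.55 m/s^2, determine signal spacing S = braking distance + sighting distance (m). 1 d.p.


V = 60 / 3.6 = 16.6667 m/s
Braking distance = 16.6667^2 / (2*0.55) = 252.5253 m
Sighting distance = 16.6667 * 14 = 233.3333 m
S = 252.5253 + 233.3333 = 485.9 m

485.9


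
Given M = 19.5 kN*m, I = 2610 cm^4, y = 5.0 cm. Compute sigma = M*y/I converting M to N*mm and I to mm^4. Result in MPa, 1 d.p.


Convert units:
M = 19.5 kN*m = 19500000 N*mm
y = 5.0 cm = 50 mm
I = 2610 cm^4 = 26100000 mm^4
sigma = 19500000 * 50 / 26100000
sigma = 37.4 MPa

37.4


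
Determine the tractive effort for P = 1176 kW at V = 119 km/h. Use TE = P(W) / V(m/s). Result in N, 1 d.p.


Convert: P = 1176 kW = 1176000 W
V = 119 / 3.6 = 33.0556 m/s
TE = 1176000 / 33.0556
TE = 35576.5 N

35576.5
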